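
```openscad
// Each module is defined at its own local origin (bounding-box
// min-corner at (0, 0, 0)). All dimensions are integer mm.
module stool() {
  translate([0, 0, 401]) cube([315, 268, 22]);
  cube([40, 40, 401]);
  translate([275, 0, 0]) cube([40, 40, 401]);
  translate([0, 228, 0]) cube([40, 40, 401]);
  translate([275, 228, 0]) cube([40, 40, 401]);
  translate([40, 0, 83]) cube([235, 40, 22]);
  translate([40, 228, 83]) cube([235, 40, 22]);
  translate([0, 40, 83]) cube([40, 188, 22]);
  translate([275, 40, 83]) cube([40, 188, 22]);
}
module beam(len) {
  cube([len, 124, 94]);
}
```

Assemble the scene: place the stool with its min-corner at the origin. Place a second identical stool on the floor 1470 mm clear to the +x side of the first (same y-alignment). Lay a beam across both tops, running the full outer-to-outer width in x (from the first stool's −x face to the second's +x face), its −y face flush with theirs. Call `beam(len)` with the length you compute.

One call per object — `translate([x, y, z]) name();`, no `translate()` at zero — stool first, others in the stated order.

stool();
translate([1785, 0, 0]) stool();
translate([0, 0, 423]) beam(2100);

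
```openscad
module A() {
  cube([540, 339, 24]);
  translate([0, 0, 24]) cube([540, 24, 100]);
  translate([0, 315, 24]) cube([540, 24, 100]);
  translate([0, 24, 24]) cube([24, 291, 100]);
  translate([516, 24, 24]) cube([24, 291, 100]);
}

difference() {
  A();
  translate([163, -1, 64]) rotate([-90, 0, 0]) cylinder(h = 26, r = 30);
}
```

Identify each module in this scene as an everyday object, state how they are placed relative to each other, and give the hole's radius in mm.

The subtracted cylinder has r = 30 mm.

A is an open box. The open box has a circular hole through its front wall. The hole's radius is 30 mm.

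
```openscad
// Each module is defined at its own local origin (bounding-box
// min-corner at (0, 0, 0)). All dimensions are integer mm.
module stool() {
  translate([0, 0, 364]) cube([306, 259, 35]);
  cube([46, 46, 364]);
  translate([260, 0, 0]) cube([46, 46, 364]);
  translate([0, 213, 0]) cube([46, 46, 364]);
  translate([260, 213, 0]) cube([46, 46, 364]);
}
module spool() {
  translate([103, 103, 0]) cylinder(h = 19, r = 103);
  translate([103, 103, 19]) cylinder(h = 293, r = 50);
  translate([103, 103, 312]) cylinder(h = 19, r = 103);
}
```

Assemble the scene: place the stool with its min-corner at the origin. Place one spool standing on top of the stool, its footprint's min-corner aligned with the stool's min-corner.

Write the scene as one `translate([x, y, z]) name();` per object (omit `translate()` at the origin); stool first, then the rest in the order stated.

stool();
translate([0, 0, 399]) spool();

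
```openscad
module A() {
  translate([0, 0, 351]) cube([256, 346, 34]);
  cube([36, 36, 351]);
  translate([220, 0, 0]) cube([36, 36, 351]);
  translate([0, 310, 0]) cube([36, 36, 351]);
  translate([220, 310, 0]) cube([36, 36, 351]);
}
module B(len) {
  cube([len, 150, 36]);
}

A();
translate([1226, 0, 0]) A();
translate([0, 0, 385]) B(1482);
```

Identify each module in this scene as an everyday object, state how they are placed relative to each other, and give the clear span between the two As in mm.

Second stool starts at x = 1226; first ends at x = 256; clear span = 1226 − 256 = 970 mm.

A is a stool. B is a beam. A beam spans the tops of two stools. The clear span between the two stools is 970 mm.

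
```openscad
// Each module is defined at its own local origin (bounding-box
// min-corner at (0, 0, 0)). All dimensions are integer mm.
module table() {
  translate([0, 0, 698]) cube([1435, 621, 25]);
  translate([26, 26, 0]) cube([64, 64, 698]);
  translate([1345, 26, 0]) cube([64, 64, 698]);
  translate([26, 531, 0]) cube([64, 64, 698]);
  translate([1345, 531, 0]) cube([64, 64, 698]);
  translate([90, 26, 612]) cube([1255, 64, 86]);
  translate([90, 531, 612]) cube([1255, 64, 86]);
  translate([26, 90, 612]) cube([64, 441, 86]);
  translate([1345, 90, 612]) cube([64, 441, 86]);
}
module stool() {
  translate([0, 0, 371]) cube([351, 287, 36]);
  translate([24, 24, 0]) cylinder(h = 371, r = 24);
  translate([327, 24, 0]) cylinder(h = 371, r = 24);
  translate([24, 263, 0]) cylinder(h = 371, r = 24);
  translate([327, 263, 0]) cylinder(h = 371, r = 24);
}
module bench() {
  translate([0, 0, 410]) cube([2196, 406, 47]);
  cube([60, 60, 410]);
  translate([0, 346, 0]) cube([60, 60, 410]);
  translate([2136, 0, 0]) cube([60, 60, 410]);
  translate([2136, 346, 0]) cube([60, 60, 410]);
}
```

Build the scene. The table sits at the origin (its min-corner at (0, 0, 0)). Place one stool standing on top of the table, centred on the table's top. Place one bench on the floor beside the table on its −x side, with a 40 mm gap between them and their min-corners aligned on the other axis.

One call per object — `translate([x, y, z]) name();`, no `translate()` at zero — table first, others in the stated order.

table();
translate([542, 167, 723]) stool();
translate([-2236, 0, 0]) bench();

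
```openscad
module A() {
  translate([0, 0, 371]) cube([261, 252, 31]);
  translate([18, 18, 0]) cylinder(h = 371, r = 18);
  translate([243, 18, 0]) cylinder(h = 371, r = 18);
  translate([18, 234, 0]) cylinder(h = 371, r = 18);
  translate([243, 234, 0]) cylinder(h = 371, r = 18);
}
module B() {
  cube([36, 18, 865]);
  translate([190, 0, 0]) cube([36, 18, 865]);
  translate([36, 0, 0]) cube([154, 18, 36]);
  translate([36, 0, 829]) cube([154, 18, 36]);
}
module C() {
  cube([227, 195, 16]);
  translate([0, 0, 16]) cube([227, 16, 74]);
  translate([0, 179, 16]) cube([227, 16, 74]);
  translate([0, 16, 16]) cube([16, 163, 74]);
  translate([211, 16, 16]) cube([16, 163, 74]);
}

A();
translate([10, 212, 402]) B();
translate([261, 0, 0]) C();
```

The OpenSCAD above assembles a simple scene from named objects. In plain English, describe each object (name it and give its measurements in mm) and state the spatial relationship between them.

A is a four-legged stool. The seat is a 261×252×31 mm slab whose top surface is at z = 402 mm; four round legs, each 36 mm in diameter, run from the floor (z = 0) to the underside of the seat, each leg's axis is inset half a diameter from the nearest pair of seat edges (so the leg's bounding box is flush with the corner).

B is a rectangular picture frame lying in the x–z plane (depth along y). The opening is 154 mm wide (x) by 793 mm tall (z), surrounded by a border 36 mm wide on all four sides. The frame is 18 mm deep and is made of two full-height vertical stiles with two horizontal rails fitted between them.

C is an open storage box with external size 227×195×90 mm and wall thickness 16 mm (the base is also 16 mm thick). The base covers the whole footprint; the four walls stand on the base, with the y-facing walls full-width and the x-facing walls fitting between their inner faces.

The picture frame is on top of the stool. The open box is against the stool's +x side, with their −y faces flush.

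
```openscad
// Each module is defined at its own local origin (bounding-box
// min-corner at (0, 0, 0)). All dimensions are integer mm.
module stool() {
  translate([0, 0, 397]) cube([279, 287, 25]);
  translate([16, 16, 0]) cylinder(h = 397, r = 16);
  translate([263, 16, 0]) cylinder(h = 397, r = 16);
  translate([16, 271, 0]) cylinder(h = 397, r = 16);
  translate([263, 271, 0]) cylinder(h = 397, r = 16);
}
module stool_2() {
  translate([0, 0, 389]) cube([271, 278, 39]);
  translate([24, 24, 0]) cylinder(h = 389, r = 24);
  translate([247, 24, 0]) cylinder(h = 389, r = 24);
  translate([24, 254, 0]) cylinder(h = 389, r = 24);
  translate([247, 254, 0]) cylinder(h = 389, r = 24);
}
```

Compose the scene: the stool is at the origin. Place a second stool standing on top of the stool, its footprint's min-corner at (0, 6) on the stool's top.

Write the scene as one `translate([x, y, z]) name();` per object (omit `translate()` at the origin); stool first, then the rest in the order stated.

stool();
translate([0, 6, 422]) stool_2();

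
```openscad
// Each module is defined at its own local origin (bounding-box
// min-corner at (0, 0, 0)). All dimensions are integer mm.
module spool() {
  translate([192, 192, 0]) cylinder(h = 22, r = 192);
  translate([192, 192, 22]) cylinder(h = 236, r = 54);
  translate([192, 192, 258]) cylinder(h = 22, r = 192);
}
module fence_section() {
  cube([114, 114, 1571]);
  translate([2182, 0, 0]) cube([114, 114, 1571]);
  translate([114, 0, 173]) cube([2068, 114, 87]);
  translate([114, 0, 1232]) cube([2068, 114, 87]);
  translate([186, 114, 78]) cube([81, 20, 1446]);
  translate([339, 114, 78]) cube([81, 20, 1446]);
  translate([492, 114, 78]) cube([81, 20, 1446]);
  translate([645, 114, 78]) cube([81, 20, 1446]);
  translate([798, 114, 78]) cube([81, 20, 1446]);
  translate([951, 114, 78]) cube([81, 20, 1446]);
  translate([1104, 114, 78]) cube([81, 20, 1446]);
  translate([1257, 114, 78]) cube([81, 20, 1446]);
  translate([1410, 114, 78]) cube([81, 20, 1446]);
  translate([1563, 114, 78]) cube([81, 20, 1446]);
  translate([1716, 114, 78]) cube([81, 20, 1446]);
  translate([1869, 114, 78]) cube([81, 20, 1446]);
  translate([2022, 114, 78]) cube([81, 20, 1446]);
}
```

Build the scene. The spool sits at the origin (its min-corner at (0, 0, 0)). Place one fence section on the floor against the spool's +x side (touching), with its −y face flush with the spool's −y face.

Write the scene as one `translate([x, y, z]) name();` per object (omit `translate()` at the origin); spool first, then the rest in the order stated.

spool();
translate([384, 0, 0]) fence_section();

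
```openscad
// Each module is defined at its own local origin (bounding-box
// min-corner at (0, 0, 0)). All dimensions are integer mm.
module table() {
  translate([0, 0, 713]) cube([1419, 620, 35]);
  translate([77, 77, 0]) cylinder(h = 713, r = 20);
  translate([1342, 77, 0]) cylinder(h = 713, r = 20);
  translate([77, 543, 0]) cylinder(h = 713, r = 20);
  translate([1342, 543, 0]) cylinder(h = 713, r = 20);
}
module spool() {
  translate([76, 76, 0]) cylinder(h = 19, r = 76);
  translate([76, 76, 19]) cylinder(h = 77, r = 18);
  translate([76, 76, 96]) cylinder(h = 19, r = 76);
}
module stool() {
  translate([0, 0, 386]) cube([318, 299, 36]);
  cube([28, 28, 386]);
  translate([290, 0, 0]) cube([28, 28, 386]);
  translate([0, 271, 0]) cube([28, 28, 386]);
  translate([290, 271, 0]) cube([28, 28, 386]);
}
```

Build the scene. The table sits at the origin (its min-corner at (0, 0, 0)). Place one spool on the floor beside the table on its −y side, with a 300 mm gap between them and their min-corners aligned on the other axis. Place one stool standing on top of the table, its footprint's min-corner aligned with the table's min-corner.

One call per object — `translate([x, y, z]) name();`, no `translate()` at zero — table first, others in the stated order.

table();
translate([0, -452, 0]) spool();
translate([0, 0, 748]) stool();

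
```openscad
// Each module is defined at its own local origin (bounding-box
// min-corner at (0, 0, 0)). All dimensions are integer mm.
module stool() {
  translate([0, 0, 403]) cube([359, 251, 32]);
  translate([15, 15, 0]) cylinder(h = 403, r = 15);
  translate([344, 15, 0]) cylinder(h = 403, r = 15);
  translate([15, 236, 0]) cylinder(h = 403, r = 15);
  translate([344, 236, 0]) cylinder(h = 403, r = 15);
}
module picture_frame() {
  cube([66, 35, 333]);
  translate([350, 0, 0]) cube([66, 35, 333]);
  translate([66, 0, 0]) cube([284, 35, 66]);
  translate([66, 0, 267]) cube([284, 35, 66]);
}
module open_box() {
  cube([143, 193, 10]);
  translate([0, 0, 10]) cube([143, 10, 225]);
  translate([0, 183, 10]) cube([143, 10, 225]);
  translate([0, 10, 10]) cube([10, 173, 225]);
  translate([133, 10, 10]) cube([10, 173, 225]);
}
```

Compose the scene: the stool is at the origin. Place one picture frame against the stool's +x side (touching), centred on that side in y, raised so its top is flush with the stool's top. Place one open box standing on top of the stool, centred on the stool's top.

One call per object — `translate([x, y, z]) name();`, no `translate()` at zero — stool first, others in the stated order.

stool();
translate([359, 108, 102]) picture_frame();
translate([108, 29, 435]) open_box();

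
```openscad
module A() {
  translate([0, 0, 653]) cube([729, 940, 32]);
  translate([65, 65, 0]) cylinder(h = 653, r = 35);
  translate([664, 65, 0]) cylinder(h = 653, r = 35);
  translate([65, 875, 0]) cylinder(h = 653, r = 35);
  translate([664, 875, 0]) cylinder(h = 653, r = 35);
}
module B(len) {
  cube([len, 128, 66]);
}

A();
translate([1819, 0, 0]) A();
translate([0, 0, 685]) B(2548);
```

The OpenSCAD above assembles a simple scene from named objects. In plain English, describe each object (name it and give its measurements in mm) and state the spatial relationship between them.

A is a rectangular dining table. The top is 729×940×32 mm with its upper surface at z = 685 mm. It stands on four round legs of 70 mm diameter, each leg's bounding box inset 30 mm from the nearest pair of top edges, running from the floor to the underside of the top.

B is a rectangular beam 2548 mm long (x), 128 mm deep (y), 66 mm thick (z).

The beam spans the tops of two tables placed 1090 mm apart, resting at z = 685 mm.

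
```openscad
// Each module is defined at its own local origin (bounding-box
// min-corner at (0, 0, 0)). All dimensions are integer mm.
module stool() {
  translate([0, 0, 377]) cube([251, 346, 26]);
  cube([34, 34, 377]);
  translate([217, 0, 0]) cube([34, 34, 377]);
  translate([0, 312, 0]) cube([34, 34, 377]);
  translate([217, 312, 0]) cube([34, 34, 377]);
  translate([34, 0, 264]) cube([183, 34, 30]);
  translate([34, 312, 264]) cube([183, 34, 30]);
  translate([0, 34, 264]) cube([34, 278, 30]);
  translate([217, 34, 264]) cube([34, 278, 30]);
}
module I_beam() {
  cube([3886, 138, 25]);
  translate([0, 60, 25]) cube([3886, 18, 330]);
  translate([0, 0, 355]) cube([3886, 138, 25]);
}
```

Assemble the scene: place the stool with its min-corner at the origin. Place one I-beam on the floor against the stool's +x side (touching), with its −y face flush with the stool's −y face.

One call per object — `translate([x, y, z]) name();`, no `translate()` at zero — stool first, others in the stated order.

stool();
translate([251, 0, 0]) I_beam();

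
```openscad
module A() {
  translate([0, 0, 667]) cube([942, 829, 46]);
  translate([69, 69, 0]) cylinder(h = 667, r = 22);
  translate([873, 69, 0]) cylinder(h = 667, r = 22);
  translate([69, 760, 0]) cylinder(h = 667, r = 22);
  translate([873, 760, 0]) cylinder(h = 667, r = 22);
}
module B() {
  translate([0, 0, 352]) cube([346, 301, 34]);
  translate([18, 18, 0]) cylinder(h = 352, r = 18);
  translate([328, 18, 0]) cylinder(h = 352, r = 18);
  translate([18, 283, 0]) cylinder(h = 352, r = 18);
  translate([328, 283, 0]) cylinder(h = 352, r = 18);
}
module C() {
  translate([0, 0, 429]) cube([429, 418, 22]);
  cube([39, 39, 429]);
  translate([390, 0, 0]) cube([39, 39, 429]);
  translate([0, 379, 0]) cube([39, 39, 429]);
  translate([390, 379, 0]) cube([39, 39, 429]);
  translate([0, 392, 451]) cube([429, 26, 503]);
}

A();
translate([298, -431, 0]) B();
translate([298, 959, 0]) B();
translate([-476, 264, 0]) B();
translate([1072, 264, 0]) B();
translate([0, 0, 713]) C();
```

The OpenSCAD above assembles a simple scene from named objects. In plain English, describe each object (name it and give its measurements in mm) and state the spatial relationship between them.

A is a table with a 942×829 mm rectangular top, 46 mm thick, top surface at z = 713 mm, supported by four round legs of 44 mm diameter, each leg's bounding box inset 47 mm from the nearest pair of top edges, running from the floor.

B is a four-legged stool. The seat is 346×301 mm, 34 mm thick, top at z = 386 mm. It stands on four round legs, each 36 mm in diameter, from z = 0 to the seat underside, each leg's axis is inset half a diameter from the nearest pair of seat edges (so the leg's bounding box is flush with the corner).

C is a chair: 429×418 mm seat, 22 mm thick, top at z = 451 mm, on four 39 mm square corner legs flush with the seat edges. A 26 mm thick backrest slab spans the full seat width, extending 503 mm above the seat top, its back face flush with the seat's +y edge.

Four stools sit around the table at the −y, +y, −x, +x sides. The chair is on top of the table.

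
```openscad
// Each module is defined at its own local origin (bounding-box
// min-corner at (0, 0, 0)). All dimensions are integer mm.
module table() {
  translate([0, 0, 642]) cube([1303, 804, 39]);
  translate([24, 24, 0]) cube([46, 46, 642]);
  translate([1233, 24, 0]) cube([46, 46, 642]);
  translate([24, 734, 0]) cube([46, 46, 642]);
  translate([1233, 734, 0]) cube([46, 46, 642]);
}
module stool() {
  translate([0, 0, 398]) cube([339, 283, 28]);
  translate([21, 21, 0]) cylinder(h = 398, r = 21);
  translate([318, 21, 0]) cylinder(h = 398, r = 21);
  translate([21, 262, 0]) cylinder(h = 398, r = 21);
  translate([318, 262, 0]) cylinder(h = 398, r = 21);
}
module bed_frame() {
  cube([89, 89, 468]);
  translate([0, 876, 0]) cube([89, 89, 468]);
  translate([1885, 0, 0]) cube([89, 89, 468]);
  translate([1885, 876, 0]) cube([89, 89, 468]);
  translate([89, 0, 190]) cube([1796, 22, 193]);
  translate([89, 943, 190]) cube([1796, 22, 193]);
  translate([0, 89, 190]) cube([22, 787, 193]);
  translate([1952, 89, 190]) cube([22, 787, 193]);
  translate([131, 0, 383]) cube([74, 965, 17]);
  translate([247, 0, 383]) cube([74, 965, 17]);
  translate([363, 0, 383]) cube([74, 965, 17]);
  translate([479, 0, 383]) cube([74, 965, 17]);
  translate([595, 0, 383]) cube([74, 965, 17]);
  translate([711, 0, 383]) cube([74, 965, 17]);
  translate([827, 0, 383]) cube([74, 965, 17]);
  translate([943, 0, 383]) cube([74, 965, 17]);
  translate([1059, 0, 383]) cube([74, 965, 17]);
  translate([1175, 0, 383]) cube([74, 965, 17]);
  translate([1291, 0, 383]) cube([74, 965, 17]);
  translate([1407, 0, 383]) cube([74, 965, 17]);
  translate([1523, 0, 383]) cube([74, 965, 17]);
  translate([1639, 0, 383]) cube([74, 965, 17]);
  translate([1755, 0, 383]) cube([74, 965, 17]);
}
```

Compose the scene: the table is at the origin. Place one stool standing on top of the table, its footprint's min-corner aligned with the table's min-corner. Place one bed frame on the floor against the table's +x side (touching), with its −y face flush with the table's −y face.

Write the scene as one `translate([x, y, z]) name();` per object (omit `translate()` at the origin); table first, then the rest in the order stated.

table();
translate([0, 0, 681]) stool();
translate([1303, 0, 0]) bed_frame();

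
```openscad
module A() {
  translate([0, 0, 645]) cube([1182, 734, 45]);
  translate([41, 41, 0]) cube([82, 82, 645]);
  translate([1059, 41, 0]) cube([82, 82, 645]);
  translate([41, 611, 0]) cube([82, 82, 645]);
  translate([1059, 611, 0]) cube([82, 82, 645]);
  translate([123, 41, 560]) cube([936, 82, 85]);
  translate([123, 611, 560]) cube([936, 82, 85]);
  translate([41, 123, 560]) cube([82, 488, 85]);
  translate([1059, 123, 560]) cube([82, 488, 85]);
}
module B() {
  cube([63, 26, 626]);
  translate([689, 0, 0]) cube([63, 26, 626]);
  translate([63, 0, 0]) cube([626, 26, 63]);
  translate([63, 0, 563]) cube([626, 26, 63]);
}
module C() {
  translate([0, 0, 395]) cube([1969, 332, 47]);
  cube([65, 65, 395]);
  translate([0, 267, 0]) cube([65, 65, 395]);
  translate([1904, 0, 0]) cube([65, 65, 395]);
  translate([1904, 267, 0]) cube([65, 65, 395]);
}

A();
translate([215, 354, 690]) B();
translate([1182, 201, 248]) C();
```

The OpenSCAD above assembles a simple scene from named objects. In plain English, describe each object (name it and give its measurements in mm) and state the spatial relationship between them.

A is a table with a 1182×734 mm rectangular top, 45 mm thick, top surface at z = 690 mm, supported by four 82×82 mm square legs, each inset 41 mm from the nearest pair of top edges, running from the floor. Four apron rails, 82 mm thick and 85 mm tall, run between adjacent legs with their top edges flush with the underside of the top and their outer faces flush with the legs' outer faces.

B is a picture frame with a 626×500 mm rectangular opening (x by z) and a uniform 63 mm border on every side. Frame depth is 26 mm along y. It is built from two vertical stiles running the full outside height and two horizontal rails spanning the gap between the stiles.

C is a bench: a 1969×332 mm seat slab, 47 mm thick, top at z = 442 mm, on four 65×65 mm square legs flush with the seat corners and standing on z = 0.

The picture frame is on top of the table, centred. The bench is beside the table with their tops flush at z = 690.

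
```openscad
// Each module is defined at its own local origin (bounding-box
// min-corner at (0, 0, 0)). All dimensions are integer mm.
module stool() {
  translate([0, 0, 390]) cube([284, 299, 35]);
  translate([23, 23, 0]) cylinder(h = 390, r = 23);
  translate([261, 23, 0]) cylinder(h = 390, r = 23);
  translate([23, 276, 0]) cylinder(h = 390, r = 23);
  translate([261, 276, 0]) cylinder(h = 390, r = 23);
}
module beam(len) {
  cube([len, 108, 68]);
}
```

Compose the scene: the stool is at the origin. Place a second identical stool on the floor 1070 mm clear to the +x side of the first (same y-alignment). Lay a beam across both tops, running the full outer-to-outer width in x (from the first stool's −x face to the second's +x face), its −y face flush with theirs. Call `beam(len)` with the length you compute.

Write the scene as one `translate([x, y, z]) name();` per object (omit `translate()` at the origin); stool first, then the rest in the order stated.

stool();
translate([1354, 0, 0]) stool();
translate([0, 0, 425]) beam(1638);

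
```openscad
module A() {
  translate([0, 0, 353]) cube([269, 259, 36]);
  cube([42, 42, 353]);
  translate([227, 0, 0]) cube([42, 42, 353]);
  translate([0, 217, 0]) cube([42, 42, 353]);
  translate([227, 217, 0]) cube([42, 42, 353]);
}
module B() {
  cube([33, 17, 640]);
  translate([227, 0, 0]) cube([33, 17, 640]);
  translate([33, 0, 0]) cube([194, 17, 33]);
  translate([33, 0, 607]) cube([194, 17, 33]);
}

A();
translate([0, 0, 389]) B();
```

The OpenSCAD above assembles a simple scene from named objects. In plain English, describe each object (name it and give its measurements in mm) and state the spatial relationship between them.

A is a four-legged stool. The seat is 269×259 mm, 36 mm thick, top at z = 389 mm. It stands on four square legs, each 42×42 mm in cross-section, from z = 0 to the seat underside, each flush with a corner of the seat.

B is a picture frame with a 194×574 mm rectangular opening (x by z) and a uniform 33 mm border on every side. Frame depth is 17 mm along y. It is built from two vertical stiles running the full outside height and two horizontal rails spanning the gap between the stiles.

The picture frame is on top of the stool.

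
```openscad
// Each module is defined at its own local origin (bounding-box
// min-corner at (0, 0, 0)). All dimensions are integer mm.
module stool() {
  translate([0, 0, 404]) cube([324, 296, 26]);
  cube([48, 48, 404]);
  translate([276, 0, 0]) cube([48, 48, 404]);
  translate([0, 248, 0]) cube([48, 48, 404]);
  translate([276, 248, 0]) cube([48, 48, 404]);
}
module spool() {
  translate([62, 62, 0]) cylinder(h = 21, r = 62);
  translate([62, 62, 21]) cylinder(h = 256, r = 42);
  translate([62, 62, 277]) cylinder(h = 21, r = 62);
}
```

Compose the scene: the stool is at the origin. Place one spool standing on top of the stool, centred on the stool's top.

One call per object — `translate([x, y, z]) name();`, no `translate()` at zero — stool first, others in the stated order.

stool();
translate([100, 86, 430]) spool();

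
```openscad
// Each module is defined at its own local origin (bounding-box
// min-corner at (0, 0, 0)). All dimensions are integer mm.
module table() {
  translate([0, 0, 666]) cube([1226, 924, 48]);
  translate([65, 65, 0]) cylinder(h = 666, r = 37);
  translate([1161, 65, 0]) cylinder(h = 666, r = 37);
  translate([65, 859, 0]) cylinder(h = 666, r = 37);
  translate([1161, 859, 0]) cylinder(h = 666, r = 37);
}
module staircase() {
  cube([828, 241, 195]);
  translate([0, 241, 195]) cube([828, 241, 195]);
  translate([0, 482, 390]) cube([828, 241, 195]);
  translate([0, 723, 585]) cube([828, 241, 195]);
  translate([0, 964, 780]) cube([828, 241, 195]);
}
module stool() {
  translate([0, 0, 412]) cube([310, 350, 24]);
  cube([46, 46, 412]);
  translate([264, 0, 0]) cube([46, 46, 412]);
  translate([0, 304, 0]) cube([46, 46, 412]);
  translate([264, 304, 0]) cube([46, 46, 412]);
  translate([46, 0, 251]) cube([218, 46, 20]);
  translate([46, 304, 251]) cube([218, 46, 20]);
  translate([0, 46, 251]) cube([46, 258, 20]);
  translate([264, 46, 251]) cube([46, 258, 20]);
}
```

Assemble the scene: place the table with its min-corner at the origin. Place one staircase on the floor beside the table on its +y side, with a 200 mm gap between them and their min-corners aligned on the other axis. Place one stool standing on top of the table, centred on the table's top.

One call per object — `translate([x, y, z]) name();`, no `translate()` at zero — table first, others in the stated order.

table();
translate([0, 1124, 0]) staircase();
translate([458, 287, 714]) stool();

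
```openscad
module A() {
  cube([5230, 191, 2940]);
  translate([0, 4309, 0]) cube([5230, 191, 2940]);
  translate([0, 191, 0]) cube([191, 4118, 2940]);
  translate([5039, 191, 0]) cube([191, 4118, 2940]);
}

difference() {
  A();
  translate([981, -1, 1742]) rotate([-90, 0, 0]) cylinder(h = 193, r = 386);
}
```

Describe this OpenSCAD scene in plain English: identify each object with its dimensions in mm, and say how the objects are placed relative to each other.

A is a box-shaped house frame (walls only): outside footprint 5230×4500 mm, wall height 2940 mm, wall thickness 191 mm. The two y-facing walls run the full x-width; the two x-facing walls fit between the inner faces of the y-facing walls.

The house frame has a circular hole of radius 386 mm through its front wall, centred at (x = 981, z = 1742).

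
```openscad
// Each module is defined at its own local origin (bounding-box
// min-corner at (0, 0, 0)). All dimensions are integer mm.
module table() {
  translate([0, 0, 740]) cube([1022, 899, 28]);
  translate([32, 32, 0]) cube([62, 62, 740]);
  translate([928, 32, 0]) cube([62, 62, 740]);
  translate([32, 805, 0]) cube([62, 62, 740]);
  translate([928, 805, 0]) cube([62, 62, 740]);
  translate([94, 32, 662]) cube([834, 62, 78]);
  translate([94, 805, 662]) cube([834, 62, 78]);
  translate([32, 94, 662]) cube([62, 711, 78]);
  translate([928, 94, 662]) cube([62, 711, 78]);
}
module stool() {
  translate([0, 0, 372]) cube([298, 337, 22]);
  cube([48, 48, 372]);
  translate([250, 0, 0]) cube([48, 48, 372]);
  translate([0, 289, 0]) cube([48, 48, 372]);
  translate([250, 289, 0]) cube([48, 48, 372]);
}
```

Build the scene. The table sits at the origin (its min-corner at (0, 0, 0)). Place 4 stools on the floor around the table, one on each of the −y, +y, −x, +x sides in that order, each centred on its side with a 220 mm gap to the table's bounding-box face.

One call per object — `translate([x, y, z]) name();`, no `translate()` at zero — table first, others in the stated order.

table();
translate([362, -557, 0]) stool();
translate([362, 1119, 0]) stool();
translate([-518, 281, 0]) stool();
translate([1242, 281, 0]) stool();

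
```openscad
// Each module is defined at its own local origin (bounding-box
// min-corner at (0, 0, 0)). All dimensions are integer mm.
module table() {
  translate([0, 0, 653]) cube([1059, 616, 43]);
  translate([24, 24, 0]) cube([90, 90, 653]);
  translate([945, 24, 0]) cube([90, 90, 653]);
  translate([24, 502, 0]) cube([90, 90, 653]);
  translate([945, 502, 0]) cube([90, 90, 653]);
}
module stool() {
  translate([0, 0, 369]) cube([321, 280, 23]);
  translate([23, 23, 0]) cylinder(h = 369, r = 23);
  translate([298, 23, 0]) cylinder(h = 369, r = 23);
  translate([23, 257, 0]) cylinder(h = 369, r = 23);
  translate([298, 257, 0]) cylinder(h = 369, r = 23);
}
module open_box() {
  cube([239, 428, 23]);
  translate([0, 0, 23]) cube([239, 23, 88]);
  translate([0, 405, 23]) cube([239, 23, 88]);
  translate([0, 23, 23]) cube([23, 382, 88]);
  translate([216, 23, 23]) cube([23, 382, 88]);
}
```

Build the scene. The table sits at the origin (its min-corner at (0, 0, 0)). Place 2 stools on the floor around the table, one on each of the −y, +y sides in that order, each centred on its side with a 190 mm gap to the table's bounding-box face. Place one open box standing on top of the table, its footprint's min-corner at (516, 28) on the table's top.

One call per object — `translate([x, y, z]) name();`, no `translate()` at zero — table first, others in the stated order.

table();
translate([369, -470, 0]) stool();
translate([369, 806, 0]) stool();
translate([516, 28, 696]) open_box();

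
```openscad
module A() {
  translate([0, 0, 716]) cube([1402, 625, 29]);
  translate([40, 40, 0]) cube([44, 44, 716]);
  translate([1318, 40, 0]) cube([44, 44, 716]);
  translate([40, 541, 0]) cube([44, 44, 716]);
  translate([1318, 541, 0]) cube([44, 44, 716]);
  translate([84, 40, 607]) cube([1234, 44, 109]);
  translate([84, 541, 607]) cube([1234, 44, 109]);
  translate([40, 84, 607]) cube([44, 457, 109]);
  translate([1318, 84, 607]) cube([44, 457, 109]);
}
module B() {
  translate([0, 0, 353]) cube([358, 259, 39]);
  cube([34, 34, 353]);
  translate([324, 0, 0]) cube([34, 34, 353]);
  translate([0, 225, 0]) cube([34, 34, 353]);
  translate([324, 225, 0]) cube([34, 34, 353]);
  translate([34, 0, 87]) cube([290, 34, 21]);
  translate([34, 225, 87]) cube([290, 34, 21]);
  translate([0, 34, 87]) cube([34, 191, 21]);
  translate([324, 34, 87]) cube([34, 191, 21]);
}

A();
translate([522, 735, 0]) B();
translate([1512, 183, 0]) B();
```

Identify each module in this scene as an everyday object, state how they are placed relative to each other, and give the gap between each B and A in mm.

A is a table. B is a stool. Two stools sit around the table at the +y, +x sides. The gap between each stool and the table is 110 mm.

Each stool's nearest face is 110 mm from the table's bounding box.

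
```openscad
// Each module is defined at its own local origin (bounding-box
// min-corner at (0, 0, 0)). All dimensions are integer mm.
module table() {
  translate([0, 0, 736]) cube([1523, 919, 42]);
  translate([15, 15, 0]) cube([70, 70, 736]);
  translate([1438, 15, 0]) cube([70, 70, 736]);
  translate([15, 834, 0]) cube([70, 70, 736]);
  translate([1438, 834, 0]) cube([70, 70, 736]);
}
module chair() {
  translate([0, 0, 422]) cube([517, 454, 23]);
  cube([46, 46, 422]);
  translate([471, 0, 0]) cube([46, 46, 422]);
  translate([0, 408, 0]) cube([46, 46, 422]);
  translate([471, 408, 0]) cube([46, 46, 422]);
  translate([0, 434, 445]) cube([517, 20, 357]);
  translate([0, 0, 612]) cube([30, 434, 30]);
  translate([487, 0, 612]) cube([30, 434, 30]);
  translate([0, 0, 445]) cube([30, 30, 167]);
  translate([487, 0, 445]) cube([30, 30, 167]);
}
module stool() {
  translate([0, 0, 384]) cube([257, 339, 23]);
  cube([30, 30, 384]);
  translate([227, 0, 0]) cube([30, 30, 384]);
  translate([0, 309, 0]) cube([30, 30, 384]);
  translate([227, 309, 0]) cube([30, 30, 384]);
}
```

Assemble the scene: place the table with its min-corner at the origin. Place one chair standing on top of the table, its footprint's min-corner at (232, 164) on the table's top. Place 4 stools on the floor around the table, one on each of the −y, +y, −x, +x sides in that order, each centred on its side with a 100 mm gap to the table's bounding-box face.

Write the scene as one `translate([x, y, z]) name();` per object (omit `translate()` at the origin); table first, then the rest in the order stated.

table();
translate([232, 164, 778]) chair();
translate([633, -439, 0]) stool();
translate([633, 1019, 0]) stool();
translate([-357, 290, 0]) stool();
translate([1623, 290, 0]) stool();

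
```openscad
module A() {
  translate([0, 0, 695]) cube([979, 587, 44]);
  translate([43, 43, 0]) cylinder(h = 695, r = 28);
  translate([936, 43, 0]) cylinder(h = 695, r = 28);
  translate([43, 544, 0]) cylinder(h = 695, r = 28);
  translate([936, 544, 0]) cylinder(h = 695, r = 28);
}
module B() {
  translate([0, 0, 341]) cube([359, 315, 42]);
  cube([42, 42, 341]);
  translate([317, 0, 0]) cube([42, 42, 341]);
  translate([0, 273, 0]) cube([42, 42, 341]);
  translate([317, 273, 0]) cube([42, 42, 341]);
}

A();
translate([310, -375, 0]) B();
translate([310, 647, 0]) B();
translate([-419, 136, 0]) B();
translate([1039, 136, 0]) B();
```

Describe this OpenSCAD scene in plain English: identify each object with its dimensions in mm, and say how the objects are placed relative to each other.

A is a table with a 979×587 mm rectangular top, 44 mm thick, top surface at z = 739 mm, supported by four round legs of 56 mm diameter, each leg's bounding box inset 15 mm from the nearest pair of top edges, running from the floor.

B is a simple wooden stool: a rectangular seat 359 mm (x) by 315 mm (y), 42 mm thick, top face at z = 383 mm, on four square legs, each 42×42 mm in cross-section. The legs rest on z = 0, each flush with a corner of the seat.

Four stools sit around the table at the −y, +y, −x, +x sides.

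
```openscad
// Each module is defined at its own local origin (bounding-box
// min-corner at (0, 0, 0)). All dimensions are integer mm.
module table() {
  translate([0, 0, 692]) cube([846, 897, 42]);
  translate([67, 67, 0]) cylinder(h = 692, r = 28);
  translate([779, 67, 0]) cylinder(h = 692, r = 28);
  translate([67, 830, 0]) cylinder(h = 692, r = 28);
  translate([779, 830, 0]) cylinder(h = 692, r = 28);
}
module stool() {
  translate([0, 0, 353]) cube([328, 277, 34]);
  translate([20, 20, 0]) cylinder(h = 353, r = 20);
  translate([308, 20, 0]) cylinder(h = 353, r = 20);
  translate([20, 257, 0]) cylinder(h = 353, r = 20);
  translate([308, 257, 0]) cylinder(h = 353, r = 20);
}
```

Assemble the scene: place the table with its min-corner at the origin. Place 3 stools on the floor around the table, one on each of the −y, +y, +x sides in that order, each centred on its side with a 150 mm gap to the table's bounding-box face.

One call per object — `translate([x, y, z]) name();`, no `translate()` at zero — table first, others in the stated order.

table();
translate([259, -427, 0]) stool();
translate([259, 1047, 0]) stool();
translate([996, 310, 0]) stool();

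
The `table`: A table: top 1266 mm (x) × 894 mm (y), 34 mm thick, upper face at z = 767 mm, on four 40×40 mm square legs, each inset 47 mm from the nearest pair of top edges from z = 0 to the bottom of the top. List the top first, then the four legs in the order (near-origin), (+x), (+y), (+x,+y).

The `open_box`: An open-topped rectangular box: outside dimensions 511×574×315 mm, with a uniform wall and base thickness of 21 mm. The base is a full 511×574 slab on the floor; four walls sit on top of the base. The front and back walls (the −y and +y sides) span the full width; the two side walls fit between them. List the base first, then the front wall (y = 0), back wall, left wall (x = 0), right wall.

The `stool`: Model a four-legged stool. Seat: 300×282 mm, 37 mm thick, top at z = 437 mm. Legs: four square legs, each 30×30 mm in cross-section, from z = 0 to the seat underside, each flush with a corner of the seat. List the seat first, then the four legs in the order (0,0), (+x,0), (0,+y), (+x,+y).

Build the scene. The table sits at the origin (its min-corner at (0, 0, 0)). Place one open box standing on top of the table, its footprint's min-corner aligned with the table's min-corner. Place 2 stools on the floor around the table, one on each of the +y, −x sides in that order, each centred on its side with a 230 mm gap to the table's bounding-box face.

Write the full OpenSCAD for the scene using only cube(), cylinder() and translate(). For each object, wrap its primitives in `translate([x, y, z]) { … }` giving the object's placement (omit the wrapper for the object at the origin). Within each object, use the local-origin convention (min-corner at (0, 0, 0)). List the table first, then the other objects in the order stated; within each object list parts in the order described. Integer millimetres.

translate([0, 0, 733]) cube([1266, 894, 34]);
translate([47, 47, 0]) cube([40, 40, 733]);
translate([1179, 47, 0]) cube([40, 40, 733]);
translate([47, 807, 0]) cube([40, 40, 733]);
translate([1179, 807, 0]) cube([40, 40, 733]);
translate([0, 0, 767]) {
  cube([511, 574, 21]);
  translate([0, 0, 21]) cube([511, 21, 294]);
  translate([0, 553, 21]) cube([511, 21, 294]);
  translate([0, 21, 21]) cube([21, 532, 294]);
  translate([490, 21, 21]) cube([21, 532, 294]);
}
translate([483, 1124, 0]) {
  translate([0, 0, 400]) cube([300, 282, 37]);
  cube([30, 30, 400]);
  translate([270, 0, 0]) cube([30, 30, 400]);
  translate([0, 252, 0]) cube([30, 30, 400]);
  translate([270, 252, 0]) cube([30, 30, 400]);
}
translate([-530, 306, 0]) {
  translate([0, 0, 400]) cube([300, 282, 37]);
  cube([30, 30, 400]);
  translate([270, 0, 0]) cube([30, 30, 400]);
  translate([0, 252, 0]) cube([30, 30, 400]);
  translate([270, 252, 0]) cube([30, 30, 400]);
}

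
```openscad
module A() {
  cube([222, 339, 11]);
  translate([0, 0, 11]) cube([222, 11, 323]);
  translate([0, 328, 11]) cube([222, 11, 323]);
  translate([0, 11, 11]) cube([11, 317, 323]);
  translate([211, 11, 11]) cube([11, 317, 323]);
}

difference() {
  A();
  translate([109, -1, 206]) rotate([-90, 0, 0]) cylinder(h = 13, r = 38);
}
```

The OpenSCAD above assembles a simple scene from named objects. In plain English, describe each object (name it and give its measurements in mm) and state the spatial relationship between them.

A is an open-topped rectangular box: outside dimensions 222×339×334 mm, with a uniform wall and base thickness of 11 mm. The base is a full 222×339 slab on the floor; four walls sit on top of the base. The front and back walls (the −y and +y sides) span the full width; the two side walls fit between them.

The open box has a circular hole of radius 38 mm through its front wall, centred at (x = 109, z = 206).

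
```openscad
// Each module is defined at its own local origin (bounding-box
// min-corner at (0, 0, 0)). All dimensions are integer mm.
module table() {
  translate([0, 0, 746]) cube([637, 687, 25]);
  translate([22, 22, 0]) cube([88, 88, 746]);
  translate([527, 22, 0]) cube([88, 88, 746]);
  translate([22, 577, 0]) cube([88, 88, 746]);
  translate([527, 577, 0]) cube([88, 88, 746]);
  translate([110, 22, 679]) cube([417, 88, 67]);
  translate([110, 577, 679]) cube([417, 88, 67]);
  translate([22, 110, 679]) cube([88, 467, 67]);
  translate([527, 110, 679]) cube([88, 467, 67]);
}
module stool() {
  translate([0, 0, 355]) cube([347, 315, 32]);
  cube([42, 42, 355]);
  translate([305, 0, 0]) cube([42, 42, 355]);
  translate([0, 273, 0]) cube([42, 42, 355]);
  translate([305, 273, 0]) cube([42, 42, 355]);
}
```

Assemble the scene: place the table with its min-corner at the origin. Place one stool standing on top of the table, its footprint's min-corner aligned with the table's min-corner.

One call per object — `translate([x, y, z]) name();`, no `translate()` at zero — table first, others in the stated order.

table();
translate([0, 0, 771]) stool();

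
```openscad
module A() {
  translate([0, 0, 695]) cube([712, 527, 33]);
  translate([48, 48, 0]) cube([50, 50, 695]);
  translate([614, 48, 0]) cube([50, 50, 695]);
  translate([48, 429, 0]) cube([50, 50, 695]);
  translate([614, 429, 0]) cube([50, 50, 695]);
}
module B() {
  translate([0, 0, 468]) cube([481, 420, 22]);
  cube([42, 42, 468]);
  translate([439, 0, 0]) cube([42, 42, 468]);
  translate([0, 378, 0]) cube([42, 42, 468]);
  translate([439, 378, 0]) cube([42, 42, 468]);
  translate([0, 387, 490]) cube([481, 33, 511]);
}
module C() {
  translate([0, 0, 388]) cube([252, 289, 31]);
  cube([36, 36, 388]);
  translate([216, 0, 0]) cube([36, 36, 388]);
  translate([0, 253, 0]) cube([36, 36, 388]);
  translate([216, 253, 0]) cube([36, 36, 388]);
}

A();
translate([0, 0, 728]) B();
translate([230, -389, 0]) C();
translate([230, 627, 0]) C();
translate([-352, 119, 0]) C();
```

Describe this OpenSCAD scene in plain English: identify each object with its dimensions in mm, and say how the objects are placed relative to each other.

A is a table: top 712 mm (x) × 527 mm (y), 33 mm thick, upper face at z = 728 mm, on four 50×50 mm square legs, each inset 48 mm from the nearest pair of top edges, running from z = 0 to the bottom of the top.

B is a chair. The seat is a 481×420×22 mm slab with its top at z = 490 mm, on four 42×42 mm corner legs (flush with the seat edges, standing on z = 0). A flat backrest 33 mm thick, 511 mm tall, spans the full seat width and rises from the seat top along its +y edge, rear face flush with the rear of the seat.

C is a four-legged stool. The seat is a 252×289×31 mm slab whose top surface is at z = 419 mm; four square legs, each 36×36 mm in cross-section, run from the floor (z = 0) to the underside of the seat, each flush with a corner of the seat.

The chair is on top of the table. Three stools sit around the table at the −y, +y, −x sides.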